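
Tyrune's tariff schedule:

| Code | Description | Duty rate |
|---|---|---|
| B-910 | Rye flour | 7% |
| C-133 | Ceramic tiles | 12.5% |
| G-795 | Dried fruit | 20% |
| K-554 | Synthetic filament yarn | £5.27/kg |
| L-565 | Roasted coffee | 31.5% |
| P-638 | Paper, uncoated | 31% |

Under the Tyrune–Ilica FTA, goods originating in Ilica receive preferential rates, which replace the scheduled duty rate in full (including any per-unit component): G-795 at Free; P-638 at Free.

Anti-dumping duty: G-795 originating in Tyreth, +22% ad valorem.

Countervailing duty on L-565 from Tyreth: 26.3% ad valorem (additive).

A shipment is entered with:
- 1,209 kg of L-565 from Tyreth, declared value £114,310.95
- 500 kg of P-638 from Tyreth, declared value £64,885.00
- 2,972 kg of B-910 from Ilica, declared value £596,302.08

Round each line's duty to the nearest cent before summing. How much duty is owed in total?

Line 1 (L-565, Tyreth, 1,209 kg, £114,310.95):
Base rate for L-565 is 31.5%.
Additional duty on L-565 from Tyreth: +26.3%. Applied ad valorem rate: 31.5% + 26.3% = 57.8%.
Duty = £114,310.95 × 57.8% = £66,071.73.
Line 2 (P-638, Tyreth, 500 kg, £64,885.00):
Base rate for P-638 is 31%.
P-638 has an FTA preferential rate, but origin Tyreth is not Ilica; base rate stands.
Duty = £64,885.00 × 31% = £20,114.35.
Line 3 (B-910, Ilica, 2,972 kg, £596,302.08):
Base rate for B-910 is 7%.
Origin Ilica is the FTA partner but B-910 is not on the preference list; base rate stands.
Duty = £596,302.08 × 7% = £41,741.15.
Total = £66,071.73 + £20,114.35 + £41,741.15 = £127,927.23.

£127,927.23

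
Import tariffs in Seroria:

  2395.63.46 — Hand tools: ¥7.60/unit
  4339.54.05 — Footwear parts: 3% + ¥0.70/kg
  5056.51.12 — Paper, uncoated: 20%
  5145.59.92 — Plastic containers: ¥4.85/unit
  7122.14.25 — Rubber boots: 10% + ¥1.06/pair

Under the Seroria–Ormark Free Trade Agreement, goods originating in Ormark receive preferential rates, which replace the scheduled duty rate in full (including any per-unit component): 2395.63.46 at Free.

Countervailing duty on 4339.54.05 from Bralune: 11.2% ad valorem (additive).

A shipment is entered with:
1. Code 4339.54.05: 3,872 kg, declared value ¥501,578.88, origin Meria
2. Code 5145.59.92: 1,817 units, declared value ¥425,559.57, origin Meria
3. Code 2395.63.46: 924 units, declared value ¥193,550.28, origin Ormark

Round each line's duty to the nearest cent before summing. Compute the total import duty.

Line 1 (4339.54.05, Meria, 3,872 kg, ¥501,578.88):
Base rate for 4339.54.05 is 3% + ¥0.70/kg.
The additional-duty order on 4339.54.05 targets Bralune, not Meria; it does not apply.
Duty = ¥501,578.88 × 3% + 3,872 × ¥0.70 = ¥17,757.77.
Line 2 (5145.59.92, Meria, 1,817 units, ¥425,559.57):
Base rate for 5145.59.92 is ¥4.85/unit.
Duty = 1,817 × ¥4.85 = ¥8,812.45.
Line 3 (2395.63.46, Ormark, 924 units, ¥193,550.28):
Base rate for 2395.63.46 is ¥7.60/unit.
Origin Ormark qualifies under the Seroria–Ormark agreement and 2395.63.46 is covered: preferential rate Free applies instead.
Duty = ¥193,550.28 × 0% = ¥0.00.
Total = ¥17,757.77 + ¥8,812.45 + ¥0.00 = ¥26,570.22.

¥26,570.22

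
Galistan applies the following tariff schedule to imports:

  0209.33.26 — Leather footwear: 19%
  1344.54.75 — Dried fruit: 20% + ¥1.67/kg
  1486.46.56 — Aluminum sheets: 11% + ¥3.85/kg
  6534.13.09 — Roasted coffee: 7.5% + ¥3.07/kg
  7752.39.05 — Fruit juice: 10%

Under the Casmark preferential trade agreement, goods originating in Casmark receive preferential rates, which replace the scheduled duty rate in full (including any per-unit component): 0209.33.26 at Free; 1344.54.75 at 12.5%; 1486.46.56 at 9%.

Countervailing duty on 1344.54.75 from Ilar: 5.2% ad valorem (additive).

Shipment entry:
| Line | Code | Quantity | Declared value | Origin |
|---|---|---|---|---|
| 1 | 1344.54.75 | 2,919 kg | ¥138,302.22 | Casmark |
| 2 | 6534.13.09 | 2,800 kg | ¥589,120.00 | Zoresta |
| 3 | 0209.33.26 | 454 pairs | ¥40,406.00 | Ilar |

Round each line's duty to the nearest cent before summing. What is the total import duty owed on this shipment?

Line 1 (1344.54.75, Casmark, 2,919 kg, ¥138,302.22):
Base rate for 1344.54.75 is 20% + ¥1.67/kg.
Origin Casmark qualifies under the Galistan–Casmark agreement and 1344.54.75 is covered: preferential rate 12.5% applies instead.
The additional-duty order on 1344.54.75 targets Ilar, not Casmark; it does not apply.
Duty = ¥138,302.22 × 12.5% = ¥17,287.78.
Line 2 (6534.13.09, Zoresta, 2,800 kg, ¥589,120.00):
Base rate for 6534.13.09 is 7.5% + ¥3.07/kg.
Duty = ¥589,120.00 × 7.5% + 2,800 × ¥3.07 = ¥52,780.00.
Line 3 (0209.33.26, Ilar, 454 pairs, ¥40,406.00):
Base rate for 0209.33.26 is 19%.
0209.33.26 has an FTA preferential rate, but origin Ilar is not Casmark; base rate stands.
Duty = ¥40,406.00 × 19% = ¥7,677.14.
Total = ¥17,287.78 + ¥52,780.00 + ¥7,677.14 = ¥77,744.92.

¥77,744.92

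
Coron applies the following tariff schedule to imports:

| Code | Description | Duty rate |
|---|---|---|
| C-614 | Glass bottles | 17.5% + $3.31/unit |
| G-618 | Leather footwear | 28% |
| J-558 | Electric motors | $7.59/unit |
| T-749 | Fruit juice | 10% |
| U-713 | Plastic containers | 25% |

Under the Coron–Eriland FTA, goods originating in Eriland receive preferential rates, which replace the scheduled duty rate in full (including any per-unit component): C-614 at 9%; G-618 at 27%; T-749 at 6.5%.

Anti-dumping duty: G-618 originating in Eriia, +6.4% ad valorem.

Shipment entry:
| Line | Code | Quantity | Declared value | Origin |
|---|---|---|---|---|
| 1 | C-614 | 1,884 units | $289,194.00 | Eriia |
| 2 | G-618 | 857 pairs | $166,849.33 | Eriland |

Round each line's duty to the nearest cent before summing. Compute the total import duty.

$101,894.31

Line 1 (C-614, Eriia, 1,884 units, $289,194.00):
Base rate for C-614 is 17.5% + $3.31/unit.
C-614 has an FTA preferential rate, but origin Eriia is not Eriland; base rate stands.
Duty = $289,194.00 × 17.5% + 1,884 × $3.31 = $56,844.99.
Line 2 (G-618, Eriland, 857 pairs, $166,849.33):
Base rate for G-618 is 28%.
Origin Eriland qualifies under the Coron–Eriland agreement and G-618 is covered: preferential rate 27% applies instead.
The additional-duty order on G-618 targets Eriia, not Eriland; it does not apply.
Duty = $166,849.33 × 27% = $45,049.32.
Total = $56,844.99 + $45,049.32 = $101,894.31.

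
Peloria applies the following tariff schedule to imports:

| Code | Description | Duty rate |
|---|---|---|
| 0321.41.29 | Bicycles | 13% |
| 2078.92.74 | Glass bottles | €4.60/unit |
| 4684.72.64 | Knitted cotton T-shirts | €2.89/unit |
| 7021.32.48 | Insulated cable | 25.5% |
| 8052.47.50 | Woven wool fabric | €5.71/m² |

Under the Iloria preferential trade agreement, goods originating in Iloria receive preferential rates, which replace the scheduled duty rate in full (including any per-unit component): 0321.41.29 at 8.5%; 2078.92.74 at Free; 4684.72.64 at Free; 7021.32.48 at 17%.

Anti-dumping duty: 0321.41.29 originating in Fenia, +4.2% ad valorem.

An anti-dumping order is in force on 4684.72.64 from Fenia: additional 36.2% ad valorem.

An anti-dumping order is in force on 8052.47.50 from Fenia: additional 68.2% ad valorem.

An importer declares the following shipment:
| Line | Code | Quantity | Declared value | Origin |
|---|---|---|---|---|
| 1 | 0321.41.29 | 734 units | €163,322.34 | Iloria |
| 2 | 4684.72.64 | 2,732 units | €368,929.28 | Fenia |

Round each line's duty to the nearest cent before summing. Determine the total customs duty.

€155,330.28

Line 1 (0321.41.29, Iloria, 734 units, €163,322.34):
Base rate for 0321.41.29 is 13%.
Origin Iloria qualifies under the Peloria–Iloria agreement and 0321.41.29 is covered: preferential rate 8.5% applies instead.
The additional-duty order on 0321.41.29 targets Fenia, not Iloria; it does not apply.
Duty = €163,322.34 × 8.5% = €13,882.40.
Line 2 (4684.72.64, Fenia, 2,732 units, €368,929.28):
Base rate for 4684.72.64 is €2.89/unit.
4684.72.64 has an FTA preferential rate, but origin Fenia is not Iloria; base rate stands.
Additional duty on 4684.72.64 from Fenia: +36.2% ad valorem. Applied ad valorem rate = 36.2%.
Duty = €368,929.28 × 36.2% + 2,732 × €2.89 = €141,447.88.
Total = €13,882.40 + €141,447.88 = €155,330.28.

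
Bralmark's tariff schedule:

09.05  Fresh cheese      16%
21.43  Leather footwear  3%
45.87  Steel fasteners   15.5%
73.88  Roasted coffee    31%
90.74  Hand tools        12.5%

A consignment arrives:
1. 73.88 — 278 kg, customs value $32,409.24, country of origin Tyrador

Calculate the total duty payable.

$10,046.86

Line 1 (73.88, Tyrador, 278 kg, $32,409.24):
Base rate for 73.88 is 31%.
Duty = $32,409.24 × 31% = $10,046.86.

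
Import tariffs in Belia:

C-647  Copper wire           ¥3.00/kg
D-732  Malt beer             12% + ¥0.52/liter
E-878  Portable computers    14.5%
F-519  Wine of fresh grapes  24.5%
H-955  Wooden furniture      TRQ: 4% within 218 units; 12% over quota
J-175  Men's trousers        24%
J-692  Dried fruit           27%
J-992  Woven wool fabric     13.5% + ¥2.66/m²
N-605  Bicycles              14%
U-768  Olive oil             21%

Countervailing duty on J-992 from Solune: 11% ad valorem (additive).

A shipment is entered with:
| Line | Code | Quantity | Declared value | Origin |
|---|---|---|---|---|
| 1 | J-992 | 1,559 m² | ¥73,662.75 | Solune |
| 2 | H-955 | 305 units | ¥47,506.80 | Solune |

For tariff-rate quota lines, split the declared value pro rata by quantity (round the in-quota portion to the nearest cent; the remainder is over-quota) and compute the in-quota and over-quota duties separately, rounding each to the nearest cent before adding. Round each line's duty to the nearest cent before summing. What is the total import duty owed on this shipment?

¥25,178.67

Line 1 (J-992, Solune, 1,559 m², ¥73,662.75):
Base rate for J-992 is 13.5% + ¥2.66/m².
Additional duty on J-992 from Solune: +11%. Applied ad valorem rate: 13.5% + 11% = 24.5%.
Duty = ¥73,662.75 × 24.5% + 1,559 × ¥2.66 = ¥22,194.31.
Line 2 (H-955, Solune, 305 units, ¥47,506.80):
Code H-955 is under a tariff-rate quota (threshold 218 units). In-quota: 218 units at 4%; over-quota: 87 units at 12%.
Pro-rata value split: in-quota = ¥47,506.80 × 218/305 = ¥33,955.68; over-quota = ¥47,506.80 − ¥33,955.68 = ¥13,551.12.
In-quota duty = ¥33,955.68 × 4% = ¥1,358.23. Over-quota duty = ¥13,551.12 × 12% = ¥1,626.13.
Line duty = ¥1,358.23 + ¥1,626.13 = ¥2,984.36.
Total = ¥22,194.31 + ¥2,984.36 = ¥25,178.67.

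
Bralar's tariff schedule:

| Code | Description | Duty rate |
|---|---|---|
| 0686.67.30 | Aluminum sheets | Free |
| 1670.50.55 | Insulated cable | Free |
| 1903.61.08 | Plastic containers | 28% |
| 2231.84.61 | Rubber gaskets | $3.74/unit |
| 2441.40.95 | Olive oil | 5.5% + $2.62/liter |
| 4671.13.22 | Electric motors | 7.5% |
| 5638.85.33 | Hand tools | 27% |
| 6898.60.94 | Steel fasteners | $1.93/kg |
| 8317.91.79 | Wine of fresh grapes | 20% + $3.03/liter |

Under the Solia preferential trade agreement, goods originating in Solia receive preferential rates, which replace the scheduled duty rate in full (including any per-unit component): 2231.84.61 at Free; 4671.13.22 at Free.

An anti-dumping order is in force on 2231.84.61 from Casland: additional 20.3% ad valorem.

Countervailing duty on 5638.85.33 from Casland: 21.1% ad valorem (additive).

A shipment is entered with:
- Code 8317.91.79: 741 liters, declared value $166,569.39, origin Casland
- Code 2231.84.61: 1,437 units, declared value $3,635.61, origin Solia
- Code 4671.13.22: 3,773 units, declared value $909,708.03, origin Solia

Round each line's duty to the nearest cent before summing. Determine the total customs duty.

$35,559.11

Line 1 (8317.91.79, Casland, 741 liters, $166,569.39):
Base rate for 8317.91.79 is 20% + $3.03/liter.
Duty = $166,569.39 × 20% + 741 × $3.03 = $35,559.11.
Line 2 (2231.84.61, Solia, 1,437 units, $3,635.61):
Base rate for 2231.84.61 is $3.74/unit.
Origin Solia qualifies under the Bralar–Solia agreement and 2231.84.61 is covered: preferential rate Free applies instead.
The additional-duty order on 2231.84.61 targets Casland, not Solia; it does not apply.
Duty = $3,635.61 × 0% = $0.00.
Line 3 (4671.13.22, Solia, 3,773 units, $909,708.03):
Base rate for 4671.13.22 is 7.5%.
Origin Solia qualifies under the Bralar–Solia agreement and 4671.13.22 is covered: preferential rate Free applies instead.
Duty = $909,708.03 × 0% = $0.00.
Total = $35,559.11 + $0.00 + $0.00 = $35,559.11.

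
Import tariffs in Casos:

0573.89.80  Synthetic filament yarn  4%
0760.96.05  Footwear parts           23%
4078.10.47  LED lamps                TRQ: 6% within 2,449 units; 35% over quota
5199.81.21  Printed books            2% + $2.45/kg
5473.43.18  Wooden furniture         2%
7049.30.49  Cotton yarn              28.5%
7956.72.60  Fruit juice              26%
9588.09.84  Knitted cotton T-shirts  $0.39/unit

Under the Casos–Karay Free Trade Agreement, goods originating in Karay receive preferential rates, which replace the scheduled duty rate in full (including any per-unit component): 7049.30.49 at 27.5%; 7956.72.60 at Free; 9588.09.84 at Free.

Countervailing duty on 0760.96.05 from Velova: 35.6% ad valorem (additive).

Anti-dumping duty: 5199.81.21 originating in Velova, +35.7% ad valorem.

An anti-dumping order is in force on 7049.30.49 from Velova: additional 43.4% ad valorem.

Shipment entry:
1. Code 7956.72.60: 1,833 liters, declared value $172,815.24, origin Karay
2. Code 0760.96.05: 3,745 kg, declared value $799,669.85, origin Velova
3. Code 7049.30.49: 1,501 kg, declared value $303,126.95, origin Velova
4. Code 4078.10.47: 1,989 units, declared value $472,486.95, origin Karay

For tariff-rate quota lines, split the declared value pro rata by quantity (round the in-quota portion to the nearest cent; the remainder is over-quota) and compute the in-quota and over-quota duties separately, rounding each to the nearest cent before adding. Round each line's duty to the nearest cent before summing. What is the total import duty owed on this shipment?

Line 1 (7956.72.60, Karay, 1,833 liters, $172,815.24):
Base rate for 7956.72.60 is 26%.
Origin Karay qualifies under the Casos–Karay agreement and 7956.72.60 is covered: preferential rate Free applies instead.
Duty = $172,815.24 × 0% = $0.00.
Line 2 (0760.96.05, Velova, 3,745 kg, $799,669.85):
Base rate for 0760.96.05 is 23%.
Additional duty on 0760.96.05 from Velova: +35.6%. Applied ad valorem rate: 23% + 35.6% = 58.6%.
Duty = $799,669.85 × 58.6% = $468,606.53.
Line 3 (7049.30.49, Velova, 1,501 kg, $303,126.95):
Base rate for 7049.30.49 is 28.5%.
7049.30.49 has an FTA preferential rate, but origin Velova is not Karay; base rate stands.
Additional duty on 7049.30.49 from Velova: +43.4%. Applied ad valorem rate: 28.5% + 43.4% = 71.9%.
Duty = $303,126.95 × 71.9% = $217,948.28.
Line 4 (4078.10.47, Karay, 1,989 units, $472,486.95):
Code 4078.10.47 is under a tariff-rate quota (threshold 2,449 units). Quantity 1,989 units is within the quota, so the in-quota rate 6% applies to the full value.
Duty = $472,486.95 × 6% = $28,349.22.
Total = $0.00 + $468,606.53 + $217,948.28 + $28,349.22 = $714,904.03.

$714,904.03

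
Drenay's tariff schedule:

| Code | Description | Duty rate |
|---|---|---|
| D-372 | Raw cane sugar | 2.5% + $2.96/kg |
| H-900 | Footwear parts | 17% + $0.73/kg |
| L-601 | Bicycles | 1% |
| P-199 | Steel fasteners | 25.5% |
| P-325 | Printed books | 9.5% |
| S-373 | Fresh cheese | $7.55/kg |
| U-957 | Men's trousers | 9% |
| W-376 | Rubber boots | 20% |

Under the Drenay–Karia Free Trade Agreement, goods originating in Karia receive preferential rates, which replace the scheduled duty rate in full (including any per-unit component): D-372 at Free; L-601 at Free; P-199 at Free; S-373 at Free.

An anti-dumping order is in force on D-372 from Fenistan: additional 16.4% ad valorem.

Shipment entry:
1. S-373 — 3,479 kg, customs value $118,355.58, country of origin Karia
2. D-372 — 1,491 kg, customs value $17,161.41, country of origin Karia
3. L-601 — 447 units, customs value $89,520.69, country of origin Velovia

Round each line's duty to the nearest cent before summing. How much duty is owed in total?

Line 1 (S-373, Karia, 3,479 kg, $118,355.58):
Base rate for S-373 is $7.55/kg.
Origin Karia qualifies under the Drenay–Karia agreement and S-373 is covered: preferential rate Free applies instead.
Duty = $118,355.58 × 0% = $0.00.
Line 2 (D-372, Karia, 1,491 kg, $17,161.41):
Base rate for D-372 is 2.5% + $2.96/kg.
Origin Karia qualifies under the Drenay–Karia agreement and D-372 is covered: preferential rate Free applies instead.
The additional-duty order on D-372 targets Fenistan, not Karia; it does not apply.
Duty = $17,161.41 × 0% = $0.00.
Line 3 (L-601, Velovia, 447 units, $89,520.69):
Base rate for L-601 is 1%.
L-601 has an FTA preferential rate, but origin Velovia is not Karia; base rate stands.
Duty = $89,520.69 × 1% = $895.21.
Total = $0.00 + $0.00 + $895.21 = $895.21.

$895.21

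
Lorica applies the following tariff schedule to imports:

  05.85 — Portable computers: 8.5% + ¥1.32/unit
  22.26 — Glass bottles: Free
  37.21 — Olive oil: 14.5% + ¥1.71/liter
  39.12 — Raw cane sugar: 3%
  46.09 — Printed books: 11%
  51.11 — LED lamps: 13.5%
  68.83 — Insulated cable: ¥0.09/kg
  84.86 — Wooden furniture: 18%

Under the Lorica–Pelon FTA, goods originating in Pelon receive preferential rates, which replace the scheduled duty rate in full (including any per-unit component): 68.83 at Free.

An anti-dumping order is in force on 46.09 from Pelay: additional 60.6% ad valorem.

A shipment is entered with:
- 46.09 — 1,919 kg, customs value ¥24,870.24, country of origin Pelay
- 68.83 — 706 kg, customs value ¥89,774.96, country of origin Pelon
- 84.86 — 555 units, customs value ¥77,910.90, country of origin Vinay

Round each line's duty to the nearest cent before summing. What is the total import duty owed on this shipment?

¥31,831.05

Line 1 (46.09, Pelay, 1,919 kg, ¥24,870.24):
Base rate for 46.09 is 11%.
Additional duty on 46.09 from Pelay: +60.6%. Applied ad valorem rate: 11% + 60.6% = 71.6%.
Duty = ¥24,870.24 × 71.6% = ¥17,807.09.
Line 2 (68.83, Pelon, 706 kg, ¥89,774.96):
Base rate for 68.83 is ¥0.09/kg.
Origin Pelon qualifies under the Lorica–Pelon agreement and 68.83 is covered: preferential rate Free applies instead.
Duty = ¥89,774.96 × 0% = ¥0.00.
Line 3 (84.86, Vinay, 555 units, ¥77,910.90):
Base rate for 84.86 is 18%.
Duty = ¥77,910.90 × 18% = ¥14,023.96.
Total = ¥17,807.09 + ¥0.00 + ¥14,023.96 = ¥31,831.05.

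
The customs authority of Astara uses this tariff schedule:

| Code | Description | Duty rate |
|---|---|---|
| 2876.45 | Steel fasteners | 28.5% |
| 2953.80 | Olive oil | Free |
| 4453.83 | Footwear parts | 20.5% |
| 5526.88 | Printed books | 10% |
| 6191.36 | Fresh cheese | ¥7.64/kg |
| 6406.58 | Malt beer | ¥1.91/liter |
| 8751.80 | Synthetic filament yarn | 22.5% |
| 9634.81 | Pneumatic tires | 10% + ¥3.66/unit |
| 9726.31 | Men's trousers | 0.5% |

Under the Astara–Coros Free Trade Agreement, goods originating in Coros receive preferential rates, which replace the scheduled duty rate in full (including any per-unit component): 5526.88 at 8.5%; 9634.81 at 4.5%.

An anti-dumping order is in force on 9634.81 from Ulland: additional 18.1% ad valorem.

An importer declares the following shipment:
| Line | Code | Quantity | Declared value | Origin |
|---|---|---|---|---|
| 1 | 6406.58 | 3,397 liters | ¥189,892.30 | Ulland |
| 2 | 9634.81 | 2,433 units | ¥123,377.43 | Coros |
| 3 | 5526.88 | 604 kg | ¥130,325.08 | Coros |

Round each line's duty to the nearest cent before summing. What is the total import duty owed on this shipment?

Line 1 (6406.58, Ulland, 3,397 liters, ¥189,892.30):
Base rate for 6406.58 is ¥1.91/liter.
Duty = 3,397 × ¥1.91 = ¥6,488.27.
Line 2 (9634.81, Coros, 2,433 units, ¥123,377.43):
Base rate for 9634.81 is 10% + ¥3.66/unit.
Origin Coros qualifies under the Astara–Coros agreement and 9634.81 is covered: preferential rate 4.5% applies instead.
The additional-duty order on 9634.81 targets Ulland, not Coros; it does not apply.
Duty = ¥123,377.43 × 4.5% = ¥5,551.98.
Line 3 (5526.88, Coros, 604 kg, ¥130,325.08):
Base rate for 5526.88 is 10%.
Origin Coros qualifies under the Astara–Coros agreement and 5526.88 is covered: preferential rate 8.5% applies instead.
Duty = ¥130,325.08 × 8.5% = ¥11,077.63.
Total = ¥6,488.27 + ¥5,551.98 + ¥11,077.63 = ¥23,117.88.

¥23,117.88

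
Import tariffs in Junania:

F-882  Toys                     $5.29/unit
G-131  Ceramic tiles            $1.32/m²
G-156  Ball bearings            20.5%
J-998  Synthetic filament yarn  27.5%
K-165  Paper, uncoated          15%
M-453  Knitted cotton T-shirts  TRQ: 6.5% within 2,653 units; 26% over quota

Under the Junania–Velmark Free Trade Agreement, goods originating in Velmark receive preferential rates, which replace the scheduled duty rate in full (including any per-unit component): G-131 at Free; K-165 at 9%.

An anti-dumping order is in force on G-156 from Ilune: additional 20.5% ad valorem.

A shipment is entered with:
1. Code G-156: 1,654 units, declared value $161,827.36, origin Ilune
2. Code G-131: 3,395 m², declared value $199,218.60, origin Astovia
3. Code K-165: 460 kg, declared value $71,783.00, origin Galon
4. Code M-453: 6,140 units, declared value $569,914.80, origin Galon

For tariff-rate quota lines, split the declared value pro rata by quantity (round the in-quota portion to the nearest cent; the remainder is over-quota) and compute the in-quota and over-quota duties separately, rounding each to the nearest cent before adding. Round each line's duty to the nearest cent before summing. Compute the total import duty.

Line 1 (G-156, Ilune, 1,654 units, $161,827.36):
Base rate for G-156 is 20.5%.
Additional duty on G-156 from Ilune: +20.5%. Applied ad valorem rate: 20.5% + 20.5% = 41%.
Duty = $161,827.36 × 41% = $66,349.22.
Line 2 (G-131, Astovia, 3,395 m², $199,218.60):
Base rate for G-131 is $1.32/m².
G-131 has an FTA preferential rate, but origin Astovia is not Velmark; base rate stands.
Duty = 3,395 × $1.32 = $4,481.40.
Line 3 (K-165, Galon, 460 kg, $71,783.00):
Base rate for K-165 is 15%.
K-165 has an FTA preferential rate, but origin Galon is not Velmark; base rate stands.
Duty = $71,783.00 × 15% = $10,767.45.
Line 4 (M-453, Galon, 6,140 units, $569,914.80):
Code M-453 is under a tariff-rate quota (threshold 2,653 units). In-quota: 2,653 units at 6.5%; over-quota: 3,487 units at 26%.
Pro-rata value split: in-quota = $569,914.80 × 2,653/6,140 = $246,251.46; over-quota = $569,914.80 − $246,251.46 = $323,663.34.
In-quota duty = $246,251.46 × 6.5% = $16,006.34. Over-quota duty = $323,663.34 × 26% = $84,152.47.
Line duty = $16,006.34 + $84,152.47 = $100,158.81.
Total = $66,349.22 + $4,481.40 + $10,767.45 + $100,158.81 = $181,756.88.

$181,756.88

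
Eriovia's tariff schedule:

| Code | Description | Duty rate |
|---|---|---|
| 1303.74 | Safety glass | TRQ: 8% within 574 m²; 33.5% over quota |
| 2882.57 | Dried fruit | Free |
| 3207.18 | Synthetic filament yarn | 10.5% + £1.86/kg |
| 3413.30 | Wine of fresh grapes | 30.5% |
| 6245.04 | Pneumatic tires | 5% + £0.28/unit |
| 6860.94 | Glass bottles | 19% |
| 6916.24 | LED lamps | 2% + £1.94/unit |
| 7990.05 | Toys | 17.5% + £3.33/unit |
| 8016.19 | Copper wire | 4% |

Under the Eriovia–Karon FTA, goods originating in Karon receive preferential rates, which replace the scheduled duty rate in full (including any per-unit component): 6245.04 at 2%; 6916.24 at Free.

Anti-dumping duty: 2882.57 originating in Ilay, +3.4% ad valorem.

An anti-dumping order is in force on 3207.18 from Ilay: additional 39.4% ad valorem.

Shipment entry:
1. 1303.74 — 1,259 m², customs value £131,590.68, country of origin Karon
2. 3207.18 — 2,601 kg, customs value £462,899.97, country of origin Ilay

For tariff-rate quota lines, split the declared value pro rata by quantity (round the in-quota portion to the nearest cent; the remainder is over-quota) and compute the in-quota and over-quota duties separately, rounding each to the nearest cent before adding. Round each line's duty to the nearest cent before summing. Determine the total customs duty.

Line 1 (1303.74, Karon, 1,259 m², £131,590.68):
Code 1303.74 is under a tariff-rate quota (threshold 574 m²). In-quota: 574 m² at 8%; over-quota: 685 m² at 33.5%.
Pro-rata value split: in-quota = £131,590.68 × 574/1,259 = £59,994.48; over-quota = £131,590.68 − £59,994.48 = £71,596.20.
In-quota duty = £59,994.48 × 8% = £4,799.56. Over-quota duty = £71,596.20 × 33.5% = £23,984.73.
Line duty = £4,799.56 + £23,984.73 = £28,784.29.
Line 2 (3207.18, Ilay, 2,601 kg, £462,899.97):
Base rate for 3207.18 is 10.5% + £1.86/kg.
Additional duty on 3207.18 from Ilay: +39.4%. Applied ad valorem rate: 10.5% + 39.4% = 49.9%.
Duty = £462,899.97 × 49.9% + 2,601 × £1.86 = £235,824.95.
Total = £28,784.29 + £235,824.95 = £264,609.24.

£264,609.24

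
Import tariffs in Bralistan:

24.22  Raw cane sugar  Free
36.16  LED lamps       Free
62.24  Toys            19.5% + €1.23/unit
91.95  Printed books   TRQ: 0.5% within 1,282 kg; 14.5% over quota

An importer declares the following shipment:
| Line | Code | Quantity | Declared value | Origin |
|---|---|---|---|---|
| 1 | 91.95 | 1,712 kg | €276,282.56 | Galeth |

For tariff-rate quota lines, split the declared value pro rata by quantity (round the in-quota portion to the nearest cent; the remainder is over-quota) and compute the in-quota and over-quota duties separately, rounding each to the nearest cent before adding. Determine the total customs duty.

€11,096.49

Line 1 (91.95, Galeth, 1,712 kg, €276,282.56):
Code 91.95 is under a tariff-rate quota (threshold 1,282 kg). In-quota: 1,282 kg at 0.5%; over-quota: 430 kg at 14.5%.
Pro-rata value split: in-quota = €276,282.56 × 1,282/1,712 = €206,889.16; over-quota = €276,282.56 − €206,889.16 = €69,393.40.
In-quota duty = €206,889.16 × 0.5% = €1,034.45. Over-quota duty = €69,393.40 × 14.5% = €10,062.04.
Line duty = €1,034.45 + €10,062.04 = €11,096.49.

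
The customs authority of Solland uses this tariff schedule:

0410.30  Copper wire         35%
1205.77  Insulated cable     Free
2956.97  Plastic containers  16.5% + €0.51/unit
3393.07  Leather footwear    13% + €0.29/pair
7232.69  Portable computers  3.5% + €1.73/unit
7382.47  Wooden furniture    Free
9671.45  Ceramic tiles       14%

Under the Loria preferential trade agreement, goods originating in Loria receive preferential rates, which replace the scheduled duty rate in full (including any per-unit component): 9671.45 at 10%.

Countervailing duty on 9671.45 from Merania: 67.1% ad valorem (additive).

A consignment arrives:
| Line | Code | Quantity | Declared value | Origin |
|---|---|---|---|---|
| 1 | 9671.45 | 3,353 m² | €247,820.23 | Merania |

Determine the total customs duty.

Line 1 (9671.45, Merania, 3,353 m², €247,820.23):
Base rate for 9671.45 is 14%.
9671.45 has an FTA preferential rate, but origin Merania is not Loria; base rate stands.
Additional duty on 9671.45 from Merania: +67.1%. Applied ad valorem rate: 14% + 67.1% = 81.1%.
Duty = €247,820.23 × 81.1% = €200,982.21.

€200,982.21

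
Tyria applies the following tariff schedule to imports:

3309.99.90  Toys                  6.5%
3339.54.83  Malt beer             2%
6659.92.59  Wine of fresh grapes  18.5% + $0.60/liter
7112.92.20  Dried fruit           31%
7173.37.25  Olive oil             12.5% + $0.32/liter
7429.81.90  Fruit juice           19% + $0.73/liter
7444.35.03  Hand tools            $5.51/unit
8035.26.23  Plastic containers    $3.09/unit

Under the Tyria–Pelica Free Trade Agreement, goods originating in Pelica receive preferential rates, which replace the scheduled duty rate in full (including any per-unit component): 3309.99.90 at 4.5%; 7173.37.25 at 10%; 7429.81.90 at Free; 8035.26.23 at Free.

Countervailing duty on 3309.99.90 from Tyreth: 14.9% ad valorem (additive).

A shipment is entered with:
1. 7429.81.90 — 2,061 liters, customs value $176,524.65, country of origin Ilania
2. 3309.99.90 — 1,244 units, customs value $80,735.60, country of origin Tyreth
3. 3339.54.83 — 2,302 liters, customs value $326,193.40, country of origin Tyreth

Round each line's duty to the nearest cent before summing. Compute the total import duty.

Line 1 (7429.81.90, Ilania, 2,061 liters, $176,524.65):
Base rate for 7429.81.90 is 19% + $0.73/liter.
7429.81.90 has an FTA preferential rate, but origin Ilania is not Pelica; base rate stands.
Duty = $176,524.65 × 19% + 2,061 × $0.73 = $35,044.21.
Line 2 (3309.99.90, Tyreth, 1,244 units, $80,735.60):
Base rate for 3309.99.90 is 6.5%.
3309.99.90 has an FTA preferential rate, but origin Tyreth is not Pelica; base rate stands.
Additional duty on 3309.99.90 from Tyreth: +14.9%. Applied ad valorem rate: 6.5% + 14.9% = 21.4%.
Duty = $80,735.60 × 21.4% = $17,277.42.
Line 3 (3339.54.83, Tyreth, 2,302 liters, $326,193.40):
Base rate for 3339.54.83 is 2%.
Duty = $326,193.40 × 2% = $6,523.87.
Total = $35,044.21 + $17,277.42 + $6,523.87 = $58,845.50.

$58,845.50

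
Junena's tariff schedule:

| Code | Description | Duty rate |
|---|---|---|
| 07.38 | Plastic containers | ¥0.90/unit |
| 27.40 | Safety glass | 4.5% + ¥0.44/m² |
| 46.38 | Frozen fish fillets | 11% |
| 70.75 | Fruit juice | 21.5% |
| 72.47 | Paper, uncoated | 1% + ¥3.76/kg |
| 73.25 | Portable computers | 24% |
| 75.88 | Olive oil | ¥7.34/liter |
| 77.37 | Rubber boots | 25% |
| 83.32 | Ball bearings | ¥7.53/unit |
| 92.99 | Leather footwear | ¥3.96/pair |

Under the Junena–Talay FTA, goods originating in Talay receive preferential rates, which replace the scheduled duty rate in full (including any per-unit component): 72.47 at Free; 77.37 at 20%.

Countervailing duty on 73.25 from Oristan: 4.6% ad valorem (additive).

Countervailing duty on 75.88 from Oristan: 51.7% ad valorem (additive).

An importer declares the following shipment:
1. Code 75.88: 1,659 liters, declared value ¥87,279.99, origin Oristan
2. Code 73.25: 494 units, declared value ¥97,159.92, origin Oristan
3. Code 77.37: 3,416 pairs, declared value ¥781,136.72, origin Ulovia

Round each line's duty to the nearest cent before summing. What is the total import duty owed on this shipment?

Line 1 (75.88, Oristan, 1,659 liters, ¥87,279.99):
Base rate for 75.88 is ¥7.34/liter.
Additional duty on 75.88 from Oristan: +51.7% ad valorem. Applied ad valorem rate = 51.7%.
Duty = ¥87,279.99 × 51.7% + 1,659 × ¥7.34 = ¥57,300.81.
Line 2 (73.25, Oristan, 494 units, ¥97,159.92):
Base rate for 73.25 is 24%.
Additional duty on 73.25 from Oristan: +4.6%. Applied ad valorem rate: 24% + 4.6% = 28.6%.
Duty = ¥97,159.92 × 28.6% = ¥27,787.74.
Line 3 (77.37, Ulovia, 3,416 pairs, ¥781,136.72):
Base rate for 77.37 is 25%.
77.37 has an FTA preferential rate, but origin Ulovia is not Talay; base rate stands.
Duty = ¥781,136.72 × 25% = ¥195,284.18.
Total = ¥57,300.81 + ¥27,787.74 + ¥195,284.18 = ¥280,372.73.

¥280,372.73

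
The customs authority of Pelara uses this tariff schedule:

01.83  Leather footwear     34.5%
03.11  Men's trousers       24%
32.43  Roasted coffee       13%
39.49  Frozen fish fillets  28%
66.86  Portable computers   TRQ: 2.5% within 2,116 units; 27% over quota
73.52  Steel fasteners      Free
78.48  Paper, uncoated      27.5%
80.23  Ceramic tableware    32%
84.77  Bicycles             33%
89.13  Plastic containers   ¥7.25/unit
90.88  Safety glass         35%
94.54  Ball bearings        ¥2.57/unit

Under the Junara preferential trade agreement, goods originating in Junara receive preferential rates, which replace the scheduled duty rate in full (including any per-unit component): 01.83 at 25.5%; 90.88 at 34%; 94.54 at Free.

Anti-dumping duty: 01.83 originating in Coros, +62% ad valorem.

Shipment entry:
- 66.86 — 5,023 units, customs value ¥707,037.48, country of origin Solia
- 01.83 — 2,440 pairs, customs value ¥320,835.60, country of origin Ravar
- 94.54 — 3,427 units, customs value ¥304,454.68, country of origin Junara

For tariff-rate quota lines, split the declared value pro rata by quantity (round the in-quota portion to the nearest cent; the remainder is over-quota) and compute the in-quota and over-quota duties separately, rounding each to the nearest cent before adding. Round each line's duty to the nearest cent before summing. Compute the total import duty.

Line 1 (66.86, Solia, 5,023 units, ¥707,037.48):
Code 66.86 is under a tariff-rate quota (threshold 2,116 units). In-quota: 2,116 units at 2.5%; over-quota: 2,907 units at 27%.
Pro-rata value split: in-quota = ¥707,037.48 × 2,116/5,023 = ¥297,848.16; over-quota = ¥707,037.48 − ¥297,848.16 = ¥409,189.32.
In-quota duty = ¥297,848.16 × 2.5% = ¥7,446.20. Over-quota duty = ¥409,189.32 × 27% = ¥110,481.12.
Line duty = ¥7,446.20 + ¥110,481.12 = ¥117,927.32.
Line 2 (01.83, Ravar, 2,440 pairs, ¥320,835.60):
Base rate for 01.83 is 34.5%.
01.83 has an FTA preferential rate, but origin Ravar is not Junara; base rate stands.
The additional-duty order on 01.83 targets Coros, not Ravar; it does not apply.
Duty = ¥320,835.60 × 34.5% = ¥110,688.28.
Line 3 (94.54, Junara, 3,427 units, ¥304,454.68):
Base rate for 94.54 is ¥2.57/unit.
Origin Junara qualifies under the Pelara–Junara agreement and 94.54 is covered: preferential rate Free applies instead.
Duty = ¥304,454.68 × 0% = ¥0.00.
Total = ¥117,927.32 + ¥110,688.28 + ¥0.00 = ¥228,615.60.

¥228,615.60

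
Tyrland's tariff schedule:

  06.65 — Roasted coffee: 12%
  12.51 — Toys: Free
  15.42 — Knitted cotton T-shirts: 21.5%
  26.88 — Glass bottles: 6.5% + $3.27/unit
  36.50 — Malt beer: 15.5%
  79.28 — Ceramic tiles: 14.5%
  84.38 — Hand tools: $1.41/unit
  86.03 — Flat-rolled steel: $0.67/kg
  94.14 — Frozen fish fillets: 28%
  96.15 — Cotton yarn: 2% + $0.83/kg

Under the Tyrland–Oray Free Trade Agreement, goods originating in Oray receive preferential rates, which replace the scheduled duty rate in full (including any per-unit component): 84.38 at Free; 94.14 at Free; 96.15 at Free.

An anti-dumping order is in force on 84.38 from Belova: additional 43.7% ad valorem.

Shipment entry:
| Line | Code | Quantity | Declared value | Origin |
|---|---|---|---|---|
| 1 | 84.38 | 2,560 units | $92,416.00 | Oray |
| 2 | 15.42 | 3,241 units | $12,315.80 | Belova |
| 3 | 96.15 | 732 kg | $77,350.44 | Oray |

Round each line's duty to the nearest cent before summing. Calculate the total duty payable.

$2,647.90

Line 1 (84.38, Oray, 2,560 units, $92,416.00):
Base rate for 84.38 is $1.41/unit.
Origin Oray qualifies under the Tyrland–Oray agreement and 84.38 is covered: preferential rate Free applies instead.
The additional-duty order on 84.38 targets Belova, not Oray; it does not apply.
Duty = $92,416.00 × 0% = $0.00.
Line 2 (15.42, Belova, 3,241 units, $12,315.80):
Base rate for 15.42 is 21.5%.
Duty = $12,315.80 × 21.5% = $2,647.90.
Line 3 (96.15, Oray, 732 kg, $77,350.44):
Base rate for 96.15 is 2% + $0.83/kg.
Origin Oray qualifies under the Tyrland–Oray agreement and 96.15 is covered: preferential rate Free applies instead.
Duty = $77,350.44 × 0% = $0.00.
Total = $0.00 + $2,647.90 + $0.00 = $2,647.90.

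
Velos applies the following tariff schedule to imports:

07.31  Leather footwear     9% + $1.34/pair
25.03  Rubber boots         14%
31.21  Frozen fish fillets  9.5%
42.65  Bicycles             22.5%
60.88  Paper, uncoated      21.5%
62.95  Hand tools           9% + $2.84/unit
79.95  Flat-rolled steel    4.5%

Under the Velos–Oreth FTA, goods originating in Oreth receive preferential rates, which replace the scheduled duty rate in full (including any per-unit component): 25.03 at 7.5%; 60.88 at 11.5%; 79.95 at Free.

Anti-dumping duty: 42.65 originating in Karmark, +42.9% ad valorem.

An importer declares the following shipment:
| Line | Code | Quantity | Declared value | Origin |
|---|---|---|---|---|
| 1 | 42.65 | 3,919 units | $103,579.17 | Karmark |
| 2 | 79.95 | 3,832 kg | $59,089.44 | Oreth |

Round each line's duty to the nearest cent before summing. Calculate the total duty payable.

$67,740.78

Line 1 (42.65, Karmark, 3,919 units, $103,579.17):
Base rate for 42.65 is 22.5%.
Additional duty on 42.65 from Karmark: +42.9%. Applied ad valorem rate: 22.5% + 42.9% = 65.4%.
Duty = $103,579.17 × 65.4% = $67,740.78.
Line 2 (79.95, Oreth, 3,832 kg, $59,089.44):
Base rate for 79.95 is 4.5%.
Origin Oreth qualifies under the Velos–Oreth agreement and 79.95 is covered: preferential rate Free applies instead.
Duty = $59,089.44 × 0% = $0.00.
Total = $67,740.78 + $0.00 = $67,740.78.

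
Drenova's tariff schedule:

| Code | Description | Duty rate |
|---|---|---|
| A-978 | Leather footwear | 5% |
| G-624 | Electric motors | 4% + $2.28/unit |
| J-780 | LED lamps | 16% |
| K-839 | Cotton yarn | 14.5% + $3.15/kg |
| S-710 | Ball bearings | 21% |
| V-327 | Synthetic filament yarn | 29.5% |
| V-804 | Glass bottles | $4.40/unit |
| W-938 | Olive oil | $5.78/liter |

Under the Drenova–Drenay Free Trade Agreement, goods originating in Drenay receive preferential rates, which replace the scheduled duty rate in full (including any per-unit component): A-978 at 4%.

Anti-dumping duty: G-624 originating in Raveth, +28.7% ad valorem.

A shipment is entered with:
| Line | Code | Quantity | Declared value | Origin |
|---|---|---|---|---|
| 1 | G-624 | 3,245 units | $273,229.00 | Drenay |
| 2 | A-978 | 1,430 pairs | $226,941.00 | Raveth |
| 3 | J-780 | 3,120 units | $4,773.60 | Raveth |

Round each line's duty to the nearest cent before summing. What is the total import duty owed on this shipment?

$30,438.59

Line 1 (G-624, Drenay, 3,245 units, $273,229.00):
Base rate for G-624 is 4% + $2.28/unit.
Origin Drenay is the FTA partner but G-624 is not on the preference list; base rate stands.
The additional-duty order on G-624 targets Raveth, not Drenay; it does not apply.
Duty = $273,229.00 × 4% + 3,245 × $2.28 = $18,327.76.
Line 2 (A-978, Raveth, 1,430 pairs, $226,941.00):
Base rate for A-978 is 5%.
A-978 has an FTA preferential rate, but origin Raveth is not Drenay; base rate stands.
Duty = $226,941.00 × 5% = $11,347.05.
Line 3 (J-780, Raveth, 3,120 units, $4,773.60):
Base rate for J-780 is 16%.
Duty = $4,773.60 × 16% = $763.78.
Total = $18,327.76 + $11,347.05 + $763.78 = $30,438.59.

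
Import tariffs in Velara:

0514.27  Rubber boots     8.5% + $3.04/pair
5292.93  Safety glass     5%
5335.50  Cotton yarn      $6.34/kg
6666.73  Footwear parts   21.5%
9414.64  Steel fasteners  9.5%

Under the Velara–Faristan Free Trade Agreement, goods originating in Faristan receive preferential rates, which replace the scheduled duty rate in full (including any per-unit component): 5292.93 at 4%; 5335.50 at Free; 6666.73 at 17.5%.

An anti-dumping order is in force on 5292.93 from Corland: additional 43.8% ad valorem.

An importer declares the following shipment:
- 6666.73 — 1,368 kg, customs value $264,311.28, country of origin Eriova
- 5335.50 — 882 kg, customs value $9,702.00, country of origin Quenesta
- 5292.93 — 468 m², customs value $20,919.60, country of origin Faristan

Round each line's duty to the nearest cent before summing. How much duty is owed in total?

Line 1 (6666.73, Eriova, 1,368 kg, $264,311.28):
Base rate for 6666.73 is 21.5%.
6666.73 has an FTA preferential rate, but origin Eriova is not Faristan; base rate stands.
Duty = $264,311.28 × 21.5% = $56,826.93.
Line 2 (5335.50, Quenesta, 882 kg, $9,702.00):
Base rate for 5335.50 is $6.34/kg.
5335.50 has an FTA preferential rate, but origin Quenesta is not Faristan; base rate stands.
Duty = 882 × $6.34 = $5,591.88.
Line 3 (5292.93, Faristan, 468 m², $20,919.60):
Base rate for 5292.93 is 5%.
Origin Faristan qualifies under the Velara–Faristan agreement and 5292.93 is covered: preferential rate 4% applies instead.
The additional-duty order on 5292.93 targets Corland, not Faristan; it does not apply.
Duty = $20,919.60 × 4% = $836.78.
Total = $56,826.93 + $5,591.88 + $836.78 = $63,255.59.

$63,255.59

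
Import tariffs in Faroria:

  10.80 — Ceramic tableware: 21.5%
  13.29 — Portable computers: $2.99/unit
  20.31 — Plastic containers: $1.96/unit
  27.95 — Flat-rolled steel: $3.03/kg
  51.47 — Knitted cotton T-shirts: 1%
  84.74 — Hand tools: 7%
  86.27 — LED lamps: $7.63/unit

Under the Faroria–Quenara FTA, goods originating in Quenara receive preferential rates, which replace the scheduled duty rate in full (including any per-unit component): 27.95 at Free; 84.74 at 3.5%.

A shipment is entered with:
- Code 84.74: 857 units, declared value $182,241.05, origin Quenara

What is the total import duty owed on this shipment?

Line 1 (84.74, Quenara, 857 units, $182,241.05):
Base rate for 84.74 is 7%.
Origin Quenara qualifies under the Faroria–Quenara agreement and 84.74 is covered: preferential rate 3.5% applies instead.
Duty = $182,241.05 × 3.5% = $6,378.44.

$6,378.44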